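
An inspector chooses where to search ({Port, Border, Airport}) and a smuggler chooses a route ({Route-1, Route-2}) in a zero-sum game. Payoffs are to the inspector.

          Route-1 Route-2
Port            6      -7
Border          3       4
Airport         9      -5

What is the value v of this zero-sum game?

Row minima: Port → -7, Border → 3, Airport → -5; maximin = 3.
Column maxima: Route-1 → 9, Route-2 → 4; minimax = 4.
3 ≠ 4, so there is no saddle point; optimal play is mixed.
Port is strictly dominated by Airport, so the inspector never plays it.
On the remaining 2×2 (Border, Airport vs Route-1, Route-2):
Let the inspector play Border with probability p. Expected payoff against Route-1: 3p + 9(1−p) = −6p + 9; against Route-2: 4p + (-5)(1−p) = 9p − 5.
Setting these equal: −6p + 9 = 9p − 5 ⇒ −15p = -14 ⇒ p = 14/15, and the value is (-6)·(14/15) + 9 = 17/5.
For the smuggler: with q = P(Route-1), equating Border's and Airport's payoffs gives −q + 4 = 14q − 5 ⇒ q = 3/5.

17/5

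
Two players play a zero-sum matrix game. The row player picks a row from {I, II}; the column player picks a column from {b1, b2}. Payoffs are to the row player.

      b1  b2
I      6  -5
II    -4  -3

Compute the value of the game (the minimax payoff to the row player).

-19/6

Row minima: I → -5, II → -4; maximin = -4.
Column maxima: b1 → 6, b2 → -3; minimax = -3.
-4 ≠ -3, so there is no saddle point; optimal play is mixed.
Let the row player play I with probability p. Expected payoff against b1: 6p + (-4)(1−p) = 10p − 4; against b2: (-5)p + (-3)(1−p) = −2p − 3.
Setting these equal: 10p − 4 = −2p − 3 ⇒ 12p = 1 ⇒ p = 1/12, and the value is (10)·(1/12) − 4 = -19/6.
For the column player: with q = P(b1), equating I's and II's payoffs gives 11q − 5 = −q − 3 ⇒ q = 1/6.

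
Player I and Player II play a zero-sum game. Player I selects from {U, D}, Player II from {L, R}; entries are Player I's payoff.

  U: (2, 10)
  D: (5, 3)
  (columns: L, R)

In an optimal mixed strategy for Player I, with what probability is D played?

4/5

Row minima: U → 2, D → 3; maximin = 3.
Column maxima: L → 5, R → 10; minimax = 5.
3 ≠ 5, so there is no saddle point; optimal play is mixed.
Let Player I play U with probability p. Expected payoff against L: 2p + 5(1−p) = −3p + 5; against R: 10p + 3(1−p) = 7p + 3.
Setting these equal: −3p + 5 = 7p + 3 ⇒ −10p = -2 ⇒ p = 1/5, and the value is (-3)·(1/5) + 5 = 22/5.
For Player II: with q = P(L), equating U's and D's payoffs gives −8q + 10 = 2q + 3 ⇒ q = 7/10.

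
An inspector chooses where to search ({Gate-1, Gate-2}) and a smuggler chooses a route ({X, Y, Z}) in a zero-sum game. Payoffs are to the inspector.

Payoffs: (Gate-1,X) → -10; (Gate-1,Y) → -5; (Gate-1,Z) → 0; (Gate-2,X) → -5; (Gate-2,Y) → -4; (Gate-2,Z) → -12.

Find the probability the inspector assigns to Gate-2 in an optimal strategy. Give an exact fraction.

10/17

Row minima: Gate-1 → -10, Gate-2 → -12; maximin = -10.
Column maxima: X → -5, Y → -4, Z → 0; minimax = -5.
-10 ≠ -5, so there is no saddle point; optimal play is mixed.
Y is strictly dominated by X (it gives the inspector strictly more in every row), so the smuggler never plays it.
On the remaining 2×2 (Gate-1, Gate-2 vs X, Z):
Let the inspector play Gate-1 with probability p. Expected payoff against X: (-10)p + (-5)(1−p) = −5p − 5; against Z: 0p + (-12)(1−p) = 12p − 12.
Setting these equal: −5p − 5 = 12p − 12 ⇒ −17p = -7 ⇒ p = 7/17, and the value is (-5)·(7/17) − 5 = -120/17.
For the smuggler: with q = P(X), equating Gate-1's and Gate-2's payoffs gives −10q = 7q − 12 ⇒ q = 12/17.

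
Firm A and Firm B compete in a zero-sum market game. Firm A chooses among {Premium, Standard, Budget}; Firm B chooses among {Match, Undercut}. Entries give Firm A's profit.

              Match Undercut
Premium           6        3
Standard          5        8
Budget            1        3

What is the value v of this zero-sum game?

11/2

Row minima: Premium → 3, Standard → 5, Budget → 1; maximin = 5.
Column maxima: Match → 6, Undercut → 8; minimax = 6.
5 ≠ 6, so there is no saddle point; optimal play is mixed.
Budget is strictly dominated by Standard, so Firm A never plays it.
On the remaining 2×2 (Premium, Standard vs Match, Undercut):
Let Firm A play Premium with probability p. Expected payoff against Match: 6p + 5(1−p) = p + 5; against Undercut: 3p + 8(1−p) = −5p + 8.
Setting these equal: p + 5 = −5p + 8 ⇒ 6p = 3 ⇒ p = 1/2, and the value is (1)·(1/2) + 5 = 11/2.
For Firm B: with q = P(Match), equating Premium's and Standard's payoffs gives 3q + 3 = −3q + 8 ⇒ q = 5/6.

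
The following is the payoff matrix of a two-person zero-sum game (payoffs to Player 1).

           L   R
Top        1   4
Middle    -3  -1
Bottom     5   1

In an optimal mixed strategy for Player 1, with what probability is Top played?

Row minima: Top → 1, Middle → -3, Bottom → 1; maximin = 1.
Column maxima: L → 5, R → 4; minimax = 4.
1 ≠ 4, so there is no saddle point; optimal play is mixed.
Middle is strictly dominated by Top, so Player 1 never plays it.
On the remaining 2×2 (Top, Bottom vs L, R):
Let Player 1 play Top with probability p. Expected payoff against L: 1p + 5(1−p) = −4p + 5; against R: 4p + 1(1−p) = 3p + 1.
Setting these equal: −4p + 5 = 3p + 1 ⇒ −7p = -4 ⇒ p = 4/7, and the value is (-4)·(4/7) + 5 = 19/7.
For Player 2: with q = P(L), equating Top's and Bottom's payoffs gives −3q + 4 = 4q + 1 ⇒ q = 3/7.

4/7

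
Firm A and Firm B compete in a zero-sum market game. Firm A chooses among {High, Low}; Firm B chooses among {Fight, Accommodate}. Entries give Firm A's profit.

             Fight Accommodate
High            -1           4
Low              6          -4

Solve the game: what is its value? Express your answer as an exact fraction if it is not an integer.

Row minima: High → -1, Low → -4; maximin = -1.
Column maxima: Fight → 6, Accommodate → 4; minimax = 4.
-1 ≠ 4, so there is no saddle point; optimal play is mixed.
Let Firm A play High with probability p. Expected payoff against Fight: (-1)p + 6(1−p) = −7p + 6; against Accommodate: 4p + (-4)(1−p) = 8p − 4.
Setting these equal: −7p + 6 = 8p − 4 ⇒ −15p = -10 ⇒ p = 2/3, and the value is (-7)·(2/3) + 6 = 4/3.
For Firm B: with q = P(Fight), equating High's and Low's payoffs gives −5q + 4 = 10q − 4 ⇒ q = 8/15.

4/3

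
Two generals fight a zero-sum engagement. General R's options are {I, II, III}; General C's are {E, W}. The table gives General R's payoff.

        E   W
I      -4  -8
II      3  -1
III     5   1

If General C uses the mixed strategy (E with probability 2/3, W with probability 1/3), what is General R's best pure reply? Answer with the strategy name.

III

Expected payoff of I: (2/3)·(-4) + (1/3)·(-8) = -16/3.
Expected payoff of II: (2/3)·3 + (1/3)·(-1) = 5/3.
Expected payoff of III: (2/3)·5 + (1/3)·1 = 11/3.
The largest is 11/3, so General R's best response is III.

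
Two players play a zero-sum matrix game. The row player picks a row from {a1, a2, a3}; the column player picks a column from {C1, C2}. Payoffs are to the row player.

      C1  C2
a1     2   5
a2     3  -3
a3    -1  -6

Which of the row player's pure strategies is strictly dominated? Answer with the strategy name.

a3

a1 gives a strictly higher payoff than a3 against every column: 2 > -1, 5 > -6.
So a3 is strictly dominated and the row player never plays it.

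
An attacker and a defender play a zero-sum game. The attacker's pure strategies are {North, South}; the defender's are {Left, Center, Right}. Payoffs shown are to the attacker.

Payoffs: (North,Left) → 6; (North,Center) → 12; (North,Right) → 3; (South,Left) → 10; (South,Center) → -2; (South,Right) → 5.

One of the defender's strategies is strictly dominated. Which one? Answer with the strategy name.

Right holds the attacker's payoff strictly below Left in every row: 3 < 6, 5 < 10.
So Left is strictly dominated for the defender.

Left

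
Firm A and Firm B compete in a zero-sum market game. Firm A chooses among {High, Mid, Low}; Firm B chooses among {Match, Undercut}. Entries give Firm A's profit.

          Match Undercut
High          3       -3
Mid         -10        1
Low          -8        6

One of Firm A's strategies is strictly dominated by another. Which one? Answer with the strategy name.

Mid

Low gives a strictly higher payoff than Mid against every column: -8 > -10, 6 > 1.
So Mid is strictly dominated and Firm A never plays it.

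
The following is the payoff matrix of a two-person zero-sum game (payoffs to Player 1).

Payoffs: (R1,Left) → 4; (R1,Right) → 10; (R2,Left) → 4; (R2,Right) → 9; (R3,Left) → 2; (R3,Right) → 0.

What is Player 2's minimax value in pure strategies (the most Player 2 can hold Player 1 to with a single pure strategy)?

4

Column maxima: Left → 4, Right → 10.
The smallest of these is 4.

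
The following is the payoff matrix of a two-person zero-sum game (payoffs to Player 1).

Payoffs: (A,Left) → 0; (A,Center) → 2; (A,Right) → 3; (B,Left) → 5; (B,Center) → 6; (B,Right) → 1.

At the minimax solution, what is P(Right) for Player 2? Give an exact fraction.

5/7

Row minima: A → 0, B → 1; maximin = 1.
Column maxima: Left → 5, Center → 6, Right → 3; minimax = 3.
1 ≠ 3, so there is no saddle point; optimal play is mixed.
Center is strictly dominated by Left (it gives Player 1 strictly more in every row), so Player 2 never plays it.
On the remaining 2×2 (A, B vs Left, Right):
Let Player 1 play A with probability p. Expected payoff against Left: 0p + 5(1−p) = −5p + 5; against Right: 3p + 1(1−p) = 2p + 1.
Setting these equal: −5p + 5 = 2p + 1 ⇒ −7p = -4 ⇒ p = 4/7, and the value is (-5)·(4/7) + 5 = 15/7.
For Player 2: with q = P(Left), equating A's and B's payoffs gives −3q + 3 = 4q + 1 ⇒ q = 2/7.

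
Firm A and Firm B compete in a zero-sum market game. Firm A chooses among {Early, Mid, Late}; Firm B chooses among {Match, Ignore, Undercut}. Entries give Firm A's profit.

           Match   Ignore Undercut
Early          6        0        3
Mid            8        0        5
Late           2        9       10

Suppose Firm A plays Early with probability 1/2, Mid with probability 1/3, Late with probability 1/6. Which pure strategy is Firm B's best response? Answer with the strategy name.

If Firm B plays Match, Firm A's expected payoff is (1/2)·6 + (1/3)·8 + (1/6)·2 = 6.
If Firm B plays Ignore, Firm A's expected payoff is (1/2)·0 + (1/3)·0 + (1/6)·9 = 3/2.
If Firm B plays Undercut, Firm A's expected payoff is (1/2)·3 + (1/3)·5 + (1/6)·10 = 29/6.
Firm B minimizes Firm A's payoff; the smallest is 3/2, so the best response is Ignore.

Ignore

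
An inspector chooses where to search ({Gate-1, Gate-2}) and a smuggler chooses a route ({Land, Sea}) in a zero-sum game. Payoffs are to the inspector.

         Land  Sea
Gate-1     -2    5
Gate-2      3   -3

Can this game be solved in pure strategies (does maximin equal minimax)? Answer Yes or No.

No

Row minima: Gate-1 → -2, Gate-2 → -3; maximin = -2.
Column maxima: Land → 3, Sea → 5; minimax = 3.
-2 ≠ 3, so no pure-strategy equilibrium exists.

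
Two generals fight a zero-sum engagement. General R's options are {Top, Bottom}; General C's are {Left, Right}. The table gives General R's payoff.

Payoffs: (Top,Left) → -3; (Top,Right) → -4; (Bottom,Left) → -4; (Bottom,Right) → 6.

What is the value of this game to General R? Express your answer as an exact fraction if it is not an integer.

Row minima: Top → -4, Bottom → -4; maximin = -4.
Column maxima: Left → -3, Right → 6; minimax = -3.
-4 ≠ -3, so there is no saddle point; optimal play is mixed.
Let General R play Top with probability p. Expected payoff against Left: (-3)p + (-4)(1−p) = p − 4; against Right: (-4)p + 6(1−p) = −10p + 6.
Setting these equal: p − 4 = −10p + 6 ⇒ 11p = 10 ⇒ p = 10/11, and the value is (1)·(10/11) − 4 = -34/11.
For General C: with q = P(Left), equating Top's and Bottom's payoffs gives q − 4 = −10q + 6 ⇒ q = 10/11.

-34/11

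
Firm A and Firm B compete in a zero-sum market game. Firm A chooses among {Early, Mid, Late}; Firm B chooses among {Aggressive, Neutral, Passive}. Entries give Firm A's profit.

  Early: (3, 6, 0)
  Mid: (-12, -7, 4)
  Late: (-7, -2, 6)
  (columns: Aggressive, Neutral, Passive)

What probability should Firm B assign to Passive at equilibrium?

5/8

Row minima: Early → 0, Mid → -12, Late → -7; maximin = 0.
Column maxima: Aggressive → 3, Neutral → 6, Passive → 6; minimax = 3.
0 ≠ 3, so there is no saddle point; optimal play is mixed.
Mid is strictly dominated by Late, so Firm A never plays it.
Neutral is strictly dominated by Aggressive (it gives Firm A strictly more in every row), so Firm B never plays it.
On the remaining 2×2 (Early, Late vs Aggressive, Passive):
Let Firm A play Early with probability p. Expected payoff against Aggressive: 3p + (-7)(1−p) = 10p − 7; against Passive: 0p + 6(1−p) = −6p + 6.
Setting these equal: 10p − 7 = −6p + 6 ⇒ 16p = 13 ⇒ p = 13/16, and the value is (10)·(13/16) − 7 = 9/8.
For Firm B: with q = P(Aggressive), equating Early's and Late's payoffs gives 3q = −13q + 6 ⇒ q = 3/8.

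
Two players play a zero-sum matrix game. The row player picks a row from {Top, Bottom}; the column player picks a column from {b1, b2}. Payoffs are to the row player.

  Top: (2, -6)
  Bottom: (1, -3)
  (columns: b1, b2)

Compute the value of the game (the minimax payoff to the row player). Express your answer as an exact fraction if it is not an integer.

Row minima: Top → -6, Bottom → -3; maximin = -3.
Column maxima: b1 → 2, b2 → -3; minimax = -3.
Since maximin = minimax = -3, there is a saddle point and the value is -3.

-3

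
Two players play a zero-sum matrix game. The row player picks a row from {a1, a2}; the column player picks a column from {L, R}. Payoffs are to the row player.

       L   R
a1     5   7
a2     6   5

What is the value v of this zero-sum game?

17/3

Row minima: a1 → 5, a2 → 5; maximin = 5.
Column maxima: L → 6, R → 7; minimax = 6.
5 ≠ 6, so there is no saddle point; optimal play is mixed.
Let the row player play a1 with probability p. Expected payoff against L: 5p + 6(1−p) = −p + 6; against R: 7p + 5(1−p) = 2p + 5.
Setting these equal: −p + 6 = 2p + 5 ⇒ −3p = -1 ⇒ p = 1/3, and the value is (-1)·(1/3) + 6 = 17/3.
For the column player: with q = P(L), equating a1's and a2's payoffs gives −2q + 7 = q + 5 ⇒ q = 2/3.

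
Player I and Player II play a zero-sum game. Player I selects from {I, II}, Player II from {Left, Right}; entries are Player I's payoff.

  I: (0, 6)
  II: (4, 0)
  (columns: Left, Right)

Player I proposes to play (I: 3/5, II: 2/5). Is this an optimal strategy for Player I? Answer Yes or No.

Against Left this mix gives (3/5)·0 + (2/5)·4 = 8/5.
Against Right this mix gives (3/5)·6 + (2/5)·0 = 18/5.
Player II will play Left, holding Player I to 8/5. Shifting weight toward the row that does better against Left would raise this floor (the equalizing mix achieves 12/5 against both Left and Right), so the proposed strategy is not optimal.

No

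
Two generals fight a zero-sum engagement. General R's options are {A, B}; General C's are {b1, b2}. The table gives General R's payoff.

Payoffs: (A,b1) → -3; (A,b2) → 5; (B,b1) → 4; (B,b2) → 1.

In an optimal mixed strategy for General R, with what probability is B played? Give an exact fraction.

8/11

Row minima: A → -3, B → 1; maximin = 1.
Column maxima: b1 → 4, b2 → 5; minimax = 4.
1 ≠ 4, so there is no saddle point; optimal play is mixed.
Let General R play A with probability p. Expected payoff against b1: (-3)p + 4(1−p) = −7p + 4; against b2: 5p + 1(1−p) = 4p + 1.
Setting these equal: −7p + 4 = 4p + 1 ⇒ −11p = -3 ⇒ p = 3/11, and the value is (-7)·(3/11) + 4 = 23/11.
For General C: with q = P(b1), equating A's and B's payoffs gives −8q + 5 = 3q + 1 ⇒ q = 4/11.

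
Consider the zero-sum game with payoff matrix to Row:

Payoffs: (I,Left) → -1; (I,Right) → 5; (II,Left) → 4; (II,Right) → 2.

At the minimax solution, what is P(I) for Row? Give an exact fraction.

Row minima: I → -1, II → 2; maximin = 2.
Column maxima: Left → 4, Right → 5; minimax = 4.
2 ≠ 4, so there is no saddle point; optimal play is mixed.
Let Row play I with probability p. Expected payoff against Left: (-1)p + 4(1−p) = −5p + 4; against Right: 5p + 2(1−p) = 3p + 2.
Setting these equal: −5p + 4 = 3p + 2 ⇒ −8p = -2 ⇒ p = 1/4, and the value is (-5)·(1/4) + 4 = 11/4.
For Column: with q = P(Left), equating I's and II's payoffs gives −6q + 5 = 2q + 2 ⇒ q = 3/8.

1/4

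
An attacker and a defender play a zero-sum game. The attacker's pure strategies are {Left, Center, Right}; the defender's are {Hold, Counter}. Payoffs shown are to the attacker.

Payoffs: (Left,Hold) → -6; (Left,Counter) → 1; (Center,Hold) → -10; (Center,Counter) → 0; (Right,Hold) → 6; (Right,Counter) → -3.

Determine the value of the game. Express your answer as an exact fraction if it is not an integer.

Row minima: Left → -6, Center → -10, Right → -3; maximin = -3.
Column maxima: Hold → 6, Counter → 1; minimax = 1.
-3 ≠ 1, so there is no saddle point; optimal play is mixed.
Center is strictly dominated by Left, so the attacker never plays it.
On the remaining 2×2 (Left, Right vs Hold, Counter):
Let the attacker play Left with probability p. Expected payoff against Hold: (-6)p + 6(1−p) = −12p + 6; against Counter: 1p + (-3)(1−p) = 4p − 3.
Setting these equal: −12p + 6 = 4p − 3 ⇒ −16p = -9 ⇒ p = 9/16, and the value is (-12)·(9/16) + 6 = -3/4.
For the defender: with q = P(Hold), equating Left's and Right's payoffs gives −7q + 1 = 9q − 3 ⇒ q = 1/4.

-3/4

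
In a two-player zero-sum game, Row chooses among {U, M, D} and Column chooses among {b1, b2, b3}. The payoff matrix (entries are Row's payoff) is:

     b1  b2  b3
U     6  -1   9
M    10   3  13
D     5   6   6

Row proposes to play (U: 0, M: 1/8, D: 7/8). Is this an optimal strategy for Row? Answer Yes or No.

Yes

Against b1 this mix gives (1/8)·10 + (7/8)·5 = 45/8.
Against b2 this mix gives (1/8)·3 + (7/8)·6 = 45/8.
Against b3 this mix gives (1/8)·13 + (7/8)·6 = 55/8.
All of Column's active replies (b1, b2) yield 45/8, and no column does worse for Row. The mix makes Column indifferent and guarantees 45/8, so it is optimal.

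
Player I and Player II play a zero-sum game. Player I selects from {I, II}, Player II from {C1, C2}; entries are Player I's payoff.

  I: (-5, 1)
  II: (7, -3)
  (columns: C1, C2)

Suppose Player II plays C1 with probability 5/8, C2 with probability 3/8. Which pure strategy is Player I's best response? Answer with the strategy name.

Expected payoff of I: (5/8)·(-5) + (3/8)·1 = -11/4.
Expected payoff of II: (5/8)·7 + (3/8)·(-3) = 13/4.
The largest is 13/4, so Player I's best response is II.

II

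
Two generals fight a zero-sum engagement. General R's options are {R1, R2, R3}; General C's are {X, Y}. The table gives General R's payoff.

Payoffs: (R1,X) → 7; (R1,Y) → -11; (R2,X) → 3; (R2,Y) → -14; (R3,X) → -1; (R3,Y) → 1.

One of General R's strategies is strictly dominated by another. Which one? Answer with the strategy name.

R1 gives a strictly higher payoff than R2 against every column: 7 > 3, -11 > -14.
So R2 is strictly dominated and General R never plays it.

R2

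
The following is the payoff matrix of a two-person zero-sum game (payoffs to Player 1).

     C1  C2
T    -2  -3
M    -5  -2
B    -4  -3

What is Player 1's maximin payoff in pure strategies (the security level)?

Row minima: T → -3, M → -5, B → -4.
The best of these is -3.

-3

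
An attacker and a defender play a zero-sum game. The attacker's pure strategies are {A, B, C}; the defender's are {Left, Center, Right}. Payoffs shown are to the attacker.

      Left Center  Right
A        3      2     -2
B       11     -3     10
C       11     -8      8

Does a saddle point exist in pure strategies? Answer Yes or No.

Row minima: A → -2, B → -3, C → -8; maximin = -2.
Column maxima: Left → 11, Center → 2, Right → 10; minimax = 2.
-2 ≠ 2, so no pure-strategy equilibrium exists.

No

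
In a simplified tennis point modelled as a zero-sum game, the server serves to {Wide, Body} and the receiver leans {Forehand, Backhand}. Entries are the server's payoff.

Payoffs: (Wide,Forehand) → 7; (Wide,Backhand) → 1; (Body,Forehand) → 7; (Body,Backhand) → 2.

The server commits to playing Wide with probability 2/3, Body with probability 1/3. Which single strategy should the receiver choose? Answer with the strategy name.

Backhand

If the receiver plays Forehand, the server's expected payoff is (2/3)·7 + (1/3)·7 = 7.
If the receiver plays Backhand, the server's expected payoff is (2/3)·1 + (1/3)·2 = 4/3.
The receiver minimizes the server's payoff; the smallest is 4/3, so the best response is Backhand.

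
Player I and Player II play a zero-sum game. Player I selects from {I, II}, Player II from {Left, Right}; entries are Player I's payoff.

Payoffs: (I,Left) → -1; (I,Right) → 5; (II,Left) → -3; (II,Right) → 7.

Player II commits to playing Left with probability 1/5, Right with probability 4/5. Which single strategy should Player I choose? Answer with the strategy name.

Expected payoff of I: (1/5)·(-1) + (4/5)·5 = 19/5.
Expected payoff of II: (1/5)·(-3) + (4/5)·7 = 5.
The largest is 5, so Player I's best response is II.

II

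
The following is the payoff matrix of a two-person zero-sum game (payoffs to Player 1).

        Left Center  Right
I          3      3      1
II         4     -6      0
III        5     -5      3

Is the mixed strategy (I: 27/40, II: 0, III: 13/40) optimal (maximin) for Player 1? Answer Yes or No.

Against Left this mix gives (27/40)·3 + (13/40)·5 = 73/20.
Against Center this mix gives (27/40)·3 + (13/40)·(-5) = 2/5.
Against Right this mix gives (27/40)·1 + (13/40)·3 = 33/20.
Player 2 will play Center, holding Player 1 to 2/5. Shifting weight toward the row that does better against Center would raise this floor (the equalizing mix achieves 7/5 against both Center and Right), so the proposed strategy is not optimal.

No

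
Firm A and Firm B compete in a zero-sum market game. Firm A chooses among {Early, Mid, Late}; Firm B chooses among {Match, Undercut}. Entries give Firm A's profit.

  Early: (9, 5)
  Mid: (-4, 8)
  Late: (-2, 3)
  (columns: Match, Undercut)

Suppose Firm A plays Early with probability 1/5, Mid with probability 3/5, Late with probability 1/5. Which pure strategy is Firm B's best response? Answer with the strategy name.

If Firm B plays Match, Firm A's expected payoff is (1/5)·9 + (3/5)·(-4) + (1/5)·(-2) = -1.
If Firm B plays Undercut, Firm A's expected payoff is (1/5)·5 + (3/5)·8 + (1/5)·3 = 32/5.
Firm B minimizes Firm A's payoff; the smallest is -1, so the best response is Match.

Match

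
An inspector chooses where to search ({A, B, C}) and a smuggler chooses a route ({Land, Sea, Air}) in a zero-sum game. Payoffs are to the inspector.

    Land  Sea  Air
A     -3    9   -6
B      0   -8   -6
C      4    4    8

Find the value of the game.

4

Row minima: A → -6, B → -8, C → 4; maximin = 4.
Column maxima: Land → 4, Sea → 9, Air → 8; minimax = 4.
Since maximin = minimax = 4, there is a saddle point and the value is 4.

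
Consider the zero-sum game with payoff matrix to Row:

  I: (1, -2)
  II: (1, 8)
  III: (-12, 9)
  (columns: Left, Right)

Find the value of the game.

Row minima: I → -2, II → 1, III → -12; maximin = 1.
Column maxima: Left → 1, Right → 9; minimax = 1.
Since maximin = minimax = 1, there is a saddle point and the value is 1.

1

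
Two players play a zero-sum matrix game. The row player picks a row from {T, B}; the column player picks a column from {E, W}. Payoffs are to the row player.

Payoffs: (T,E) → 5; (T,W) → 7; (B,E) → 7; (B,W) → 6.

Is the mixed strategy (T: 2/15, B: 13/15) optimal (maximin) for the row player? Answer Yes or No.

Against E this mix gives (2/15)·5 + (13/15)·7 = 101/15.
Against W this mix gives (2/15)·7 + (13/15)·6 = 92/15.
The column player will play W, holding the row player to 92/15. Shifting weight toward the row that does better against W would raise this floor (the equalizing mix achieves 19/3 against both W and E), so the proposed strategy is not optimal.

No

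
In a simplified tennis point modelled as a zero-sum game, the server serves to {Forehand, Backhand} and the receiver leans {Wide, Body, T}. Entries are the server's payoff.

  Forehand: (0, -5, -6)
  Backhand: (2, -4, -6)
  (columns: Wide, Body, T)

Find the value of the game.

Row minima: Forehand → -6, Backhand → -6; maximin = -6.
Column maxima: Wide → 2, Body → -4, T → -6; minimax = -6.
Since maximin = minimax = -6, there is a saddle point and the value is -6.

-6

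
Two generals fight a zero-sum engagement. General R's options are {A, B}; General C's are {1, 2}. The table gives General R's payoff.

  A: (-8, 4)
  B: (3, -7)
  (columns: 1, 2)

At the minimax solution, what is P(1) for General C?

1/2

Row minima: A → -8, B → -7; maximin = -7.
Column maxima: 1 → 3, 2 → 4; minimax = 3.
-7 ≠ 3, so there is no saddle point; optimal play is mixed.
Let General R play A with probability p. Expected payoff against 1: (-8)p + 3(1−p) = −11p + 3; against 2: 4p + (-7)(1−p) = 11p − 7.
Setting these equal: −11p + 3 = 11p − 7 ⇒ −22p = -10 ⇒ p = 5/11, and the value is (-11)·(5/11) + 3 = -2.
For General C: with q = P(1), equating A's and B's payoffs gives −12q + 4 = 10q − 7 ⇒ q = 1/2.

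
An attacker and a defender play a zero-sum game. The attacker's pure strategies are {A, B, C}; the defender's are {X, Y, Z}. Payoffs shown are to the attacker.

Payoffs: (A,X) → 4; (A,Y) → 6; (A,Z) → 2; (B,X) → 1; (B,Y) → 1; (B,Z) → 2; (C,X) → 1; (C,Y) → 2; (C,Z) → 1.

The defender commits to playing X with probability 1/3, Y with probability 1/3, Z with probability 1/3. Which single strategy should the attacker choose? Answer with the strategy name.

A

Expected payoff of A: (1/3)·4 + (1/3)·6 + (1/3)·2 = 4.
Expected payoff of B: (1/3)·1 + (1/3)·1 + (1/3)·2 = 4/3.
Expected payoff of C: (1/3)·1 + (1/3)·2 + (1/3)·1 = 4/3.
The largest is 4, so the attacker's best response is A.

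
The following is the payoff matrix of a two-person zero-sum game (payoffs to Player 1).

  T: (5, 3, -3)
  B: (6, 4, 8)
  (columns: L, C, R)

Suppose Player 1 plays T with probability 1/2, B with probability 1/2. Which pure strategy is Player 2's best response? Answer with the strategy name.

R

If Player 2 plays L, Player 1's expected payoff is (1/2)·5 + (1/2)·6 = 11/2.
If Player 2 plays C, Player 1's expected payoff is (1/2)·3 + (1/2)·4 = 7/2.
If Player 2 plays R, Player 1's expected payoff is (1/2)·(-3) + (1/2)·8 = 5/2.
Player 2 minimizes Player 1's payoff; the smallest is 5/2, so the best response is R.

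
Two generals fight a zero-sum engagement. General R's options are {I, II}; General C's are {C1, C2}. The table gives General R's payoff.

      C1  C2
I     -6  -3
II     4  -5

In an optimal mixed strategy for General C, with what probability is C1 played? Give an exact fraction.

Row minima: I → -6, II → -5; maximin = -5.
Column maxima: C1 → 4, C2 → -3; minimax = -3.
-5 ≠ -3, so there is no saddle point; optimal play is mixed.
Let General R play I with probability p. Expected payoff against C1: (-6)p + 4(1−p) = −10p + 4; against C2: (-3)p + (-5)(1−p) = 2p − 5.
Setting these equal: −10p + 4 = 2p − 5 ⇒ −12p = -9 ⇒ p = 3/4, and the value is (-10)·(3/4) + 4 = -7/2.
For General C: with q = P(C1), equating I's and II's payoffs gives −3q − 3 = 9q − 5 ⇒ q = 1/6.

1/6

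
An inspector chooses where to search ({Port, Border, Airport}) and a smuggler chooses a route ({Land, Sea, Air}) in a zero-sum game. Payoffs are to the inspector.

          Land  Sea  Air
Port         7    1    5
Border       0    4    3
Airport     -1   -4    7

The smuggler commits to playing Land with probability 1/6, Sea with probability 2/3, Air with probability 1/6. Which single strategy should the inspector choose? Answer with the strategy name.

Border

Expected payoff of Port: (1/6)·7 + (2/3)·1 + (1/6)·5 = 8/3.
Expected payoff of Border: (1/6)·0 + (2/3)·4 + (1/6)·3 = 19/6.
Expected payoff of Airport: (1/6)·(-1) + (2/3)·(-4) + (1/6)·7 = -5/3.
The largest is 19/6, so the inspector's best response is Border.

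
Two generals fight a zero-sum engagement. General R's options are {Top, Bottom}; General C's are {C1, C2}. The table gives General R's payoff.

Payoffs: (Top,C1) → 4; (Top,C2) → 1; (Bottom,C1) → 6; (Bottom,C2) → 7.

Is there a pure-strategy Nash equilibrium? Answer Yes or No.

Row minima: Top → 1, Bottom → 6; maximin = 6.
Column maxima: C1 → 6, C2 → 7; minimax = 6.
maximin = minimax = 6, so a saddle point exists.

Yes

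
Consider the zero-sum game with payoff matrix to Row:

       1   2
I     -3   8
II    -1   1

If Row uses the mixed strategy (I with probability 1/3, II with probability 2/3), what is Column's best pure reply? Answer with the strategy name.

1

If Column plays 1, Row's expected payoff is (1/3)·(-3) + (2/3)·(-1) = -5/3.
If Column plays 2, Row's expected payoff is (1/3)·8 + (2/3)·1 = 10/3.
Column minimizes Row's payoff; the smallest is -5/3, so the best response is 1.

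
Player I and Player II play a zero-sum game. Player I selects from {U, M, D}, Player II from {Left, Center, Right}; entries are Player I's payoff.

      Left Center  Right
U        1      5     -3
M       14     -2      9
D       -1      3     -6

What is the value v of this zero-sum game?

Row minima: U → -3, M → -2, D → -6; maximin = -2.
Column maxima: Left → 14, Center → 5, Right → 9; minimax = 5.
-2 ≠ 5, so there is no saddle point; optimal play is mixed.
D is strictly dominated by U, so Player I never plays it.
Left is strictly dominated by Right (it gives Player I strictly more in every row), so Player II never plays it.
On the remaining 2×2 (U, M vs Center, Right):
Let Player I play U with probability p. Expected payoff against Center: 5p + (-2)(1−p) = 7p − 2; against Right: (-3)p + 9(1−p) = −12p + 9.
Setting these equal: 7p − 2 = −12p + 9 ⇒ 19p = 11 ⇒ p = 11/19, and the value is (7)·(11/19) − 2 = 39/19.
For Player II: with q = P(Center), equating U's and M's payoffs gives 8q − 3 = −11q + 9 ⇒ q = 12/19.

39/19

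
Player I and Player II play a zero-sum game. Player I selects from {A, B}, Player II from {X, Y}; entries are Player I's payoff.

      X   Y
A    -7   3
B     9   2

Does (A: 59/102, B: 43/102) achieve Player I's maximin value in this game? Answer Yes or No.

No

Against X this mix gives (59/102)·(-7) + (43/102)·9 = -13/51.
Against Y this mix gives (59/102)·3 + (43/102)·2 = 263/102.
Player II will play X, holding Player I to -13/51. Shifting weight toward the row that does better against X would raise this floor (the equalizing mix achieves 41/17 against both X and Y), so the proposed strategy is not optimal.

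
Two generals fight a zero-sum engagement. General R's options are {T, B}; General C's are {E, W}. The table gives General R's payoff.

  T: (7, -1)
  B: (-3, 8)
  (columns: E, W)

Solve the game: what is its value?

Row minima: T → -1, B → -3; maximin = -1.
Column maxima: E → 7, W → 8; minimax = 7.
-1 ≠ 7, so there is no saddle point; optimal play is mixed.
Let General R play T with probability p. Expected payoff against E: 7p + (-3)(1−p) = 10p − 3; against W: (-1)p + 8(1−p) = −9p + 8.
Setting these equal: 10p − 3 = −9p + 8 ⇒ 19p = 11 ⇒ p = 11/19, and the value is (10)·(11/19) − 3 = 53/19.
For General C: with q = P(E), equating T's and B's payoffs gives 8q − 1 = −11q + 8 ⇒ q = 9/19.

53/19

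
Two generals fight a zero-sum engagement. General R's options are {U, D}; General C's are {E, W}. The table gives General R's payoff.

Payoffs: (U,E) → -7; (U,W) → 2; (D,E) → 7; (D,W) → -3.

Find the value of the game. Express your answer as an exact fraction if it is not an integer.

Row minima: U → -7, D → -3; maximin = -3.
Column maxima: E → 7, W → 2; minimax = 2.
-3 ≠ 2, so there is no saddle point; optimal play is mixed.
Let General R play U with probability p. Expected payoff against E: (-7)p + 7(1−p) = −14p + 7; against W: 2p + (-3)(1−p) = 5p − 3.
Setting these equal: −14p + 7 = 5p − 3 ⇒ −19p = -10 ⇒ p = 10/19, and the value is (-14)·(10/19) + 7 = -7/19.
For General C: with q = P(E), equating U's and D's payoffs gives −9q + 2 = 10q − 3 ⇒ q = 5/19.

-7/19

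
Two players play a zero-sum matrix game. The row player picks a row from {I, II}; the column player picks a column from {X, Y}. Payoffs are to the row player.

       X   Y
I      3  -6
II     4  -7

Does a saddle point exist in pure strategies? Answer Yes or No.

Yes

Row minima: I → -6, II → -7; maximin = -6.
Column maxima: X → 4, Y → -6; minimax = -6.
maximin = minimax = -6, so a saddle point exists.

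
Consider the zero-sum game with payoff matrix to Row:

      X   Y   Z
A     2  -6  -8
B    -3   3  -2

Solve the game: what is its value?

-28/11

Row minima: A → -8, B → -3; maximin = -3.
Column maxima: X → 2, Y → 3, Z → -2; minimax = -2.
-3 ≠ -2, so there is no saddle point; optimal play is mixed.
Y is strictly dominated by Z (it gives Row strictly more in every row), so Column never plays it.
On the remaining 2×2 (A, B vs X, Z):
Let Row play A with probability p. Expected payoff against X: 2p + (-3)(1−p) = 5p − 3; against Z: (-8)p + (-2)(1−p) = −6p − 2.
Setting these equal: 5p − 3 = −6p − 2 ⇒ 11p = 1 ⇒ p = 1/11, and the value is (5)·(1/11) − 3 = -28/11.
For Column: with q = P(X), equating A's and B's payoffs gives 10q − 8 = −q − 2 ⇒ q = 6/11.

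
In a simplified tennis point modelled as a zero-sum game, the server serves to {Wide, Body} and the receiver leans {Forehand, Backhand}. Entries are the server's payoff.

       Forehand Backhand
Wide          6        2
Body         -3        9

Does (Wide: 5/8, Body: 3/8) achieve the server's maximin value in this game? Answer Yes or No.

Against Forehand this mix gives (5/8)·6 + (3/8)·(-3) = 21/8.
Against Backhand this mix gives (5/8)·2 + (3/8)·9 = 37/8.
The receiver will play Forehand, holding the server to 21/8. Shifting weight toward the row that does better against Forehand would raise this floor (the equalizing mix achieves 15/4 against both Forehand and Backhand), so the proposed strategy is not optimal.

No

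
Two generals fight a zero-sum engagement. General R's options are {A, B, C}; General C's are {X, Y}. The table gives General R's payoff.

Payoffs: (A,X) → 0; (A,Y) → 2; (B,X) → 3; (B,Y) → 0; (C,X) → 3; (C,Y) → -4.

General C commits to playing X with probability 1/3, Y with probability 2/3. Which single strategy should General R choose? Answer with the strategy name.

Expected payoff of A: (1/3)·0 + (2/3)·2 = 4/3.
Expected payoff of B: (1/3)·3 + (2/3)·0 = 1.
Expected payoff of C: (1/3)·3 + (2/3)·(-4) = -5/3.
The largest is 4/3, so General R's best response is A.

A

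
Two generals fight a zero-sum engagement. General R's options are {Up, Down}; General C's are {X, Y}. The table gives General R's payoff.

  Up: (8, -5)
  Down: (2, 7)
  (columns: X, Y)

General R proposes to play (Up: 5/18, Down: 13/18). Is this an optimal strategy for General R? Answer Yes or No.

Yes

Against X this mix gives (5/18)·8 + (13/18)·2 = 11/3.
Against Y this mix gives (5/18)·(-5) + (13/18)·7 = 11/3.
All of General C's active replies (X, Y) yield 11/3, and no column does worse for General R. The mix makes General C indifferent and guarantees 11/3, so it is optimal.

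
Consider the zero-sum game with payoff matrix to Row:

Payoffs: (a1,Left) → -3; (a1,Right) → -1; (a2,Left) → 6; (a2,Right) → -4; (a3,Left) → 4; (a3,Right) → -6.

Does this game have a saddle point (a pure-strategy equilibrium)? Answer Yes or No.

Row minima: a1 → -3, a2 → -4, a3 → -6; maximin = -3.
Column maxima: Left → 6, Right → -1; minimax = -1.
-3 ≠ -1, so no pure-strategy equilibrium exists.

No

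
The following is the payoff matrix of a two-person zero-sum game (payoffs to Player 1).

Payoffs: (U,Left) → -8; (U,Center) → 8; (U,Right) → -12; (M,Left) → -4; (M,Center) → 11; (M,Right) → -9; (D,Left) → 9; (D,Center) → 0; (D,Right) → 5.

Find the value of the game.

11/5

Row minima: U → -12, M → -9, D → 0; maximin = 0.
Column maxima: Left → 9, Center → 11, Right → 5; minimax = 5.
0 ≠ 5, so there is no saddle point; optimal play is mixed.
U is strictly dominated by M, so Player 1 never plays it.
Left is strictly dominated by Right (it gives Player 1 strictly more in every row), so Player 2 never plays it.
On the remaining 2×2 (M, D vs Center, Right):
Let Player 1 play M with probability p. Expected payoff against Center: 11p + 0(1−p) = 11p; against Right: (-9)p + 5(1−p) = −14p + 5.
Setting these equal: 11p = −14p + 5 ⇒ 25p = 5 ⇒ p = 1/5, and the value is (11)·(1/5) = 11/5.
For Player 2: with q = P(Center), equating M's and D's payoffs gives 20q − 9 = −5q + 5 ⇒ q = 14/25.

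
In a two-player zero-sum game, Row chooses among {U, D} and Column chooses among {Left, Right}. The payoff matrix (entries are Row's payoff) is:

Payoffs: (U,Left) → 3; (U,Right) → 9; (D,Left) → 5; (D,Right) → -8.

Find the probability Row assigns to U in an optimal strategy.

13/19

Row minima: U → 3, D → -8; maximin = 3.
Column maxima: Left → 5, Right → 9; minimax = 5.
3 ≠ 5, so there is no saddle point; optimal play is mixed.
Let Row play U with probability p. Expected payoff against Left: 3p + 5(1−p) = −2p + 5; against Right: 9p + (-8)(1−p) = 17p − 8.
Setting these equal: −2p + 5 = 17p − 8 ⇒ −19p = -13 ⇒ p = 13/19, and the value is (-2)·(13/19) + 5 = 69/19.
For Column: with q = P(Left), equating U's and D's payoffs gives −6q + 9 = 13q − 8 ⇒ q = 17/19.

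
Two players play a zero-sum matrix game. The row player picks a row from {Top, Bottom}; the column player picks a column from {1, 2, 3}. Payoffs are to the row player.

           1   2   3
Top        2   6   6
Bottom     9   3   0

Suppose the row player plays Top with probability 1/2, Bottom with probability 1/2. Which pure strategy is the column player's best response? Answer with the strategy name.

3

If the column player plays 1, the row player's expected payoff is (1/2)·2 + (1/2)·9 = 11/2.
If the column player plays 2, the row player's expected payoff is (1/2)·6 + (1/2)·3 = 9/2.
If the column player plays 3, the row player's expected payoff is (1/2)·6 + (1/2)·0 = 3.
The column player minimizes the row player's payoff; the smallest is 3, so the best response is 3.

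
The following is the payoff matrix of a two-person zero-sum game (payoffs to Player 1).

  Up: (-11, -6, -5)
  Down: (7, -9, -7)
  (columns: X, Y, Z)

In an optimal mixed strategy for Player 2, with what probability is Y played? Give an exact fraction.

6/7

Row minima: Up → -11, Down → -9; maximin = -9.
Column maxima: X → 7, Y → -6, Z → -5; minimax = -6.
-9 ≠ -6, so there is no saddle point; optimal play is mixed.
Z is strictly dominated by Y (it gives Player 1 strictly more in every row), so Player 2 never plays it.
On the remaining 2×2 (Up, Down vs X, Y):
Let Player 1 play Up with probability p. Expected payoff against X: (-11)p + 7(1−p) = −18p + 7; against Y: (-6)p + (-9)(1−p) = 3p − 9.
Setting these equal: −18p + 7 = 3p − 9 ⇒ −21p = -16 ⇒ p = 16/21, and the value is (-18)·(16/21) + 7 = -47/7.
For Player 2: with q = P(X), equating Up's and Down's payoffs gives −5q − 6 = 16q − 9 ⇒ q = 1/7.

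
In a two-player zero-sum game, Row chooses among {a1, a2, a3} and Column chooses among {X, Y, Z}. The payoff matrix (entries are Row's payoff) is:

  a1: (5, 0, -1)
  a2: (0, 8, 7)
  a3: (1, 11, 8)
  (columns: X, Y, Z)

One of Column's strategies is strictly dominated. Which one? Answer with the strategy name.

Y

Z holds Row's payoff strictly below Y in every row: -1 < 0, 7 < 8, 8 < 11.
So Y is strictly dominated for Column.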